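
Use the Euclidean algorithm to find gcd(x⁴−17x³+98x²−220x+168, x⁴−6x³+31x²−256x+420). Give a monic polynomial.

x²−8x+12

Apply the Euclidean algorithm:
  x⁴−17x³+98x²−220x+168 = (x⁴−6x³+31x²−256x+420) + (−11x³+67x²+36x−252)
  x⁴−6x³+31x²−256x+420 = (−(1/11)x−1/121)(−11x³+67x²+36x−252) + ((4214/121)x²−(33712/121)x+50568/121)
  −11x³+67x²+36x−252 = (−(1331/4214)x−363/602)((4214/121)x²−(33712/121)x+50568/121) + (0)
Last nonzero remainder: (4214/121)x²−(33712/121)x+50568/121. Dividing through by 4214/121 gives the monic gcd x²−8x+12.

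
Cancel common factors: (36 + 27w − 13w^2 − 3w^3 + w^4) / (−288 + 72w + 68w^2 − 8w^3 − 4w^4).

(4 + 3w − w^2)/(−32 + 8w + 4w^2)

By polynomial division,
  w^4 − 3w^3 − 13w^2 + 27w + 36 = (−1/4)(−4w^4 − 8w^3 + 68w^2 + 72w − 288) + (−5w^3 + 4w^2 + 45w − 36)
  −4w^4 − 8w^3 + 68w^2 + 72w − 288 = ((4/5)w + 56/25)(−5w^3 + 4w^2 + 45w − 36) + ((576/25)w^2 − 5184/25)
  −5w^3 + 4w^2 + 45w − 36 = (−(125/576)w + 25/144)((576/25)w^2 − 5184/25) + (0)
Last nonzero remainder: (576/25)w^2 − 5184/25. Dividing through by 576/25 gives the monic gcd w^2 − 9.
Cancel w^2 − 9 from numerator and denominator to get the reduced form.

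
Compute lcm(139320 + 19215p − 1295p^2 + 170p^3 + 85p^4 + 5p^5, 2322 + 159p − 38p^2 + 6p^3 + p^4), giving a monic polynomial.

Apply the Euclidean algorithm:
  5p^5 + 85p^4 + 170p^3 − 1295p^2 + 19215p + 139320 = (5p + 55)(p^4 + 6p^3 − 38p^2 + 159p + 2322) + (30p^3 − 1140p + 11610)
  p^4 + 6p^3 − 38p^2 + 159p + 2322 = ((1/30)p + 1/5)(30p^3 − 1140p + 11610) + (0)
Last nonzero remainder: 30p^3 − 1140p + 11610. Dividing through by 30 gives the monic gcd p^3 − 38p + 387.
Then lcm(f, g) = f·g / gcd(f, g); expanding and making the result monic gives the answer.

167184 + 50922p + 2289p^2 − 55p^3 + 136p^4 + 23p^5 + p^6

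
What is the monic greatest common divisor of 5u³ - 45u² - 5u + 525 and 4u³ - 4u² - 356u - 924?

u + 3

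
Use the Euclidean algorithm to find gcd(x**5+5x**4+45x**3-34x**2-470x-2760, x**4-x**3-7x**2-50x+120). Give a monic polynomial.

Repeated division with remainder:
  x**5+5x**4+45x**3-34x**2-470x-2760 = (x+6)(x**4-x**3-7x**2-50x+120) + (58x**3+58x**2-290x-3480)
  x**4-x**3-7x**2-50x+120 = ((1/58)x-1/29)(58x**3+58x**2-290x-3480) + (0)
Last nonzero remainder: 58x**3+58x**2-290x-3480. Dividing through by 58 gives the monic gcd x**3+x**2-5x-60.

x**3+x**2-5x-60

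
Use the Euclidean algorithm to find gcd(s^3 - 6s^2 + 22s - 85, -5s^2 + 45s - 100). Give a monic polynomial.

s - 5

Euclidean algorithm in ℚ[s]:
  s^3 - 6s^2 + 22s - 85 = (-(1/5)s - 3/5)(-5s^2 + 45s - 100) + (29s - 145)
  -5s^2 + 45s - 100 = (-(5/29)s + 20/29)(29s - 145) + (0)
Last nonzero remainder: 29s - 145. Dividing through by 29 gives the monic gcd s - 5.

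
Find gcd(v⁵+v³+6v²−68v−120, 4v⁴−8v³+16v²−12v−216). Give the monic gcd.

v²−v−6

Euclidean algorithm in ℚ[v]:
  v⁵+v³+6v²−68v−120 = ((1/4)v+1/2)(4v⁴−8v³+16v²−12v−216) + (v³+v²−8v−12)
  4v⁴−8v³+16v²−12v−216 = (4v−12)(v³+v²−8v−12) + (60v²−60v−360)
  v³+v²−8v−12 = ((1/60)v+1/30)(60v²−60v−360) + (0)
Last nonzero remainder: 60v²−60v−360. Dividing through by 60 gives the monic gcd v²−v−6.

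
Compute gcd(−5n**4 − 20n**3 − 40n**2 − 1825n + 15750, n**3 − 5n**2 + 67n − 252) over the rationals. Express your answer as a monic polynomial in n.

Apply the Euclidean algorithm:
  −5n**4 − 20n**3 − 40n**2 − 1825n + 15750 = (−5n − 45)(n**3 − 5n**2 + 67n − 252) + (70n**2 − 70n + 4410)
  n**3 − 5n**2 + 67n − 252 = ((1/70)n − 2/35)(70n**2 − 70n + 4410) + (0)
Last nonzero remainder: 70n**2 − 70n + 4410. Dividing through by 70 gives the monic gcd n**2 − n + 63.

n**2 − n + 63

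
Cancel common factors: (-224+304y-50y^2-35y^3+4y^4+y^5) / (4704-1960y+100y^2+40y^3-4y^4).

(-8+10y-y^2-y^3)/(168-52y+4y^2)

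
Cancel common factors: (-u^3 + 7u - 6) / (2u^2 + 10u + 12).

(-u^2 + 3u - 2)/(2u + 4)

Repeated division with remainder:
  -u^3 + 7u - 6 = (-(1/2)u + 5/2)(2u^2 + 10u + 12) + (-12u - 36)
  2u^2 + 10u + 12 = (-(1/6)u - 1/3)(-12u - 36) + (0)
Last nonzero remainder: -12u - 36. Dividing through by -12 gives the monic gcd u + 3.
Cancel u + 3 from numerator and denominator to get the reduced form.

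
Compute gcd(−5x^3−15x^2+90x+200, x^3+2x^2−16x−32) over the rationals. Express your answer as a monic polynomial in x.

x^2−2x−8

Repeated division with remainder:
  −5x^3−15x^2+90x+200 = (−5)(x^3+2x^2−16x−32) + (−5x^2+10x+40)
  x^3+2x^2−16x−32 = (−(1/5)x−4/5)(−5x^2+10x+40) + (0)
Last nonzero remainder: −5x^2+10x+40. Dividing through by −5 gives the monic gcd x^2−2x−8.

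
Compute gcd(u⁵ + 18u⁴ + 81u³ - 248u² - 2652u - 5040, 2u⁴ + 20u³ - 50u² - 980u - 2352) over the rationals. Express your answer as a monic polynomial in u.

u³ + 17u² + 94u + 168

By polynomial division,
  u⁵ + 18u⁴ + 81u³ - 248u² - 2652u - 5040 = ((1/2)u + 4)(2u⁴ + 20u³ - 50u² - 980u - 2352) + (26u³ + 442u² + 2444u + 4368)
  2u⁴ + 20u³ - 50u² - 980u - 2352 = ((1/13)u - 7/13)(26u³ + 442u² + 2444u + 4368) + (0)
Last nonzero remainder: 26u³ + 442u² + 2444u + 4368. Dividing through by 26 gives the monic gcd u³ + 17u² + 94u + 168.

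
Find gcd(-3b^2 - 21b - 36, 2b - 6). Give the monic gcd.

1

By polynomial division,
  -3b^2 - 21b - 36 = (-(3/2)b - 15)(2b - 6) + (-126)
  2b - 6 = (-(1/63)b + 1/21)(-126) + (0)
The last nonzero remainder is the constant -126, so the polynomials are coprime and gcd = 1.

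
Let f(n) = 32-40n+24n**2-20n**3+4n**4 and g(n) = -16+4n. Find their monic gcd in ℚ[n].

Apply the Euclidean algorithm:
  4n**4-20n**3+24n**2-40n+32 = (n**3-n**2+2n-2)(4n-16) + (0)
Last nonzero remainder: 4n-16. Dividing through by 4 gives the monic gcd n-4.

-4+n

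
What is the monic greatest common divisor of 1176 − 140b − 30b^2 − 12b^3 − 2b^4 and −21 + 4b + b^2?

−21 + 4b + b^2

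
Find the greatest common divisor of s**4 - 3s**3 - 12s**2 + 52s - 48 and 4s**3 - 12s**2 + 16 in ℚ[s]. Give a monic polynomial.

Euclidean algorithm in ℚ[s]:
  s**4 - 3s**3 - 12s**2 + 52s - 48 = ((1/4)s)(4s**3 - 12s**2 + 16) + (-12s**2 + 48s - 48)
  4s**3 - 12s**2 + 16 = (-(1/3)s - 1/3)(-12s**2 + 48s - 48) + (0)
Last nonzero remainder: -12s**2 + 48s - 48. Dividing through by -12 gives the monic gcd s**2 - 4s + 4.

s**2 - 4s + 4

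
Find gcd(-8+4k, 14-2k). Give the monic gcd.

Repeated division with remainder:
  4k-8 = (-2)(-2k+14) + (20)
  -2k+14 = (-(1/10)k+7/10)(20) + (0)
The last nonzero remainder is the constant 20, so the polynomials are coprime and gcd = 1.

1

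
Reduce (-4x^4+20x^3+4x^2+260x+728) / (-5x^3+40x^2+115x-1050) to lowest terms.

Apply the Euclidean algorithm:
  -4x^4+20x^3+4x^2+260x+728 = ((4/5)x+12/5)(-5x^3+40x^2+115x-1050) + (-184x^2+824x+3248)
  -5x^3+40x^2+115x-1050 = ((5/184)x-405/4232)(-184x^2+824x+3248) + ((55860/529)x-391020/529)
  -184x^2+824x+3248 = (-(24334/13965)x-61364/13965)((55860/529)x-391020/529) + (0)
Last nonzero remainder: (55860/529)x-391020/529. Dividing through by 55860/529 gives the monic gcd x-7.
Cancel x-7 from numerator and denominator to get the reduced form.

(4x^3+8x^2+52x+104)/(5x^2-5x-150)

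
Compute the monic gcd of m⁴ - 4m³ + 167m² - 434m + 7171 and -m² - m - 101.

m² + m + 101

Repeated division with remainder:
  m⁴ - 4m³ + 167m² - 434m + 7171 = (-m² + 5m - 71)(-m² - m - 101) + (0)
Last nonzero remainder: -m² - m - 101. Dividing through by -1 gives the monic gcd m² + m + 101.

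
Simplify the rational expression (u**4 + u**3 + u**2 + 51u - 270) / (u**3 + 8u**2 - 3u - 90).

(u**2 - u + 18)/(u + 6)

Euclidean algorithm in ℚ[u]:
  u**4 + u**3 + u**2 + 51u - 270 = (u - 7)(u**3 + 8u**2 - 3u - 90) + (60u**2 + 120u - 900)
  u**3 + 8u**2 - 3u - 90 = ((1/60)u + 1/10)(60u**2 + 120u - 900) + (0)
Last nonzero remainder: 60u**2 + 120u - 900. Dividing through by 60 gives the monic gcd u**2 + 2u - 15.
Cancel u**2 + 2u - 15 from numerator and denominator to get the reduced form.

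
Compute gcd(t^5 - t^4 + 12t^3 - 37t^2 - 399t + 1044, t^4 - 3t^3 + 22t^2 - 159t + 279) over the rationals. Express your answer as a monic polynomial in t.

t^2 - 6t + 9

Euclidean algorithm in ℚ[t]:
  t^5 - t^4 + 12t^3 - 37t^2 - 399t + 1044 = (t + 2)(t^4 - 3t^3 + 22t^2 - 159t + 279) + (-4t^3 + 78t^2 - 360t + 486)
  t^4 - 3t^3 + 22t^2 - 159t + 279 = (-(1/4)t - 33/8)(-4t^3 + 78t^2 - 360t + 486) + ((1015/4)t^2 - (3045/2)t + 9135/4)
  -4t^3 + 78t^2 - 360t + 486 = (-(16/1015)t + 216/1015)((1015/4)t^2 - (3045/2)t + 9135/4) + (0)
Last nonzero remainder: (1015/4)t^2 - (3045/2)t + 9135/4. Dividing through by 1015/4 gives the monic gcd t^2 - 6t + 9.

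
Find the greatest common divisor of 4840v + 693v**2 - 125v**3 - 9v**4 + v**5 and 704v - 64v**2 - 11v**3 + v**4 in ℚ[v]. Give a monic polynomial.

-88v - 3v**2 + v**3

By polynomial division,
  v**5 - 9v**4 - 125v**3 + 693v**2 + 4840v = (v + 2)(v**4 - 11v**3 - 64v**2 + 704v) + (-39v**3 + 117v**2 + 3432v)
  v**4 - 11v**3 - 64v**2 + 704v = (-(1/39)v + 8/39)(-39v**3 + 117v**2 + 3432v) + (0)
Last nonzero remainder: -39v**3 + 117v**2 + 3432v. Dividing through by -39 gives the monic gcd v**3 - 3v**2 - 88v.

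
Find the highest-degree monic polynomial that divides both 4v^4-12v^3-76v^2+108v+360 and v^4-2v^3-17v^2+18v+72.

v^3+2v^2-9v-18

Euclidean algorithm in ℚ[v]:
  4v^4-12v^3-76v^2+108v+360 = (4)(v^4-2v^3-17v^2+18v+72) + (-4v^3-8v^2+36v+72)
  v^4-2v^3-17v^2+18v+72 = (-(1/4)v+1)(-4v^3-8v^2+36v+72) + (0)
Last nonzero remainder: -4v^3-8v^2+36v+72. Dividing through by -4 gives the monic gcd v^3+2v^2-9v-18.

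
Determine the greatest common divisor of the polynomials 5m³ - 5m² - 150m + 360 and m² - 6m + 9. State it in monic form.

Euclidean algorithm in ℚ[m]:
  5m³ - 5m² - 150m + 360 = (5m + 25)(m² - 6m + 9) + (-45m + 135)
  m² - 6m + 9 = (-(1/45)m + 1/15)(-45m + 135) + (0)
Last nonzero remainder: -45m + 135. Dividing through by -45 gives the monic gcd m - 3.

m - 3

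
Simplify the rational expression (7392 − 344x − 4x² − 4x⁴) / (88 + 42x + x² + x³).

By polynomial division,
  −4x⁴ − 4x² − 344x + 7392 = (−4x + 4)(x³ + x² + 42x + 88) + (160x² − 160x + 7040)
  x³ + x² + 42x + 88 = ((1/160)x + 1/80)(160x² − 160x + 7040) + (0)
Last nonzero remainder: 160x² − 160x + 7040. Dividing through by 160 gives the monic gcd x² − x + 44.
Cancel x² − x + 44 from numerator and denominator to get the reduced form.

(168 − 4x − 4x²)/(2 + x)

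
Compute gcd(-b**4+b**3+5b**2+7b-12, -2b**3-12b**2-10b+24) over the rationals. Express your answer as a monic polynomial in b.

b-1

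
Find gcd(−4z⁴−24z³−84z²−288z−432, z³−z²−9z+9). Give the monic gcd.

z+3

Apply the Euclidean algorithm:
  −4z⁴−24z³−84z²−288z−432 = (−4z−28)(z³−z²−9z+9) + (−148z²−504z−180)
  z³−z²−9z+9 = (−(1/148)z+163/5476)(−148z²−504z−180) + ((6552/1369)z+19656/1369)
  −148z²−504z−180 = (−(50653/1638)z−6845/546)((6552/1369)z+19656/1369) + (0)
Last nonzero remainder: (6552/1369)z+19656/1369. Dividing through by 6552/1369 gives the monic gcd z+3.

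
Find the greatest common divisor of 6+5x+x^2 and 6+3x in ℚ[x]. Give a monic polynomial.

Repeated division with remainder:
  x^2+5x+6 = ((1/3)x+1)(3x+6) + (0)
Last nonzero remainder: 3x+6. Dividing through by 3 gives the monic gcd x+2.

2+x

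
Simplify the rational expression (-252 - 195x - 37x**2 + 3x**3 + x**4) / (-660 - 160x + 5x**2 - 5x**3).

(84 + 37x - x**3)/(220 - 20x + 5x**2)

Repeated division with remainder:
  x**4 + 3x**3 - 37x**2 - 195x - 252 = (-(1/5)x - 4/5)(-5x**3 + 5x**2 - 160x - 660) + (-65x**2 - 455x - 780)
  -5x**3 + 5x**2 - 160x - 660 = ((1/13)x - 8/13)(-65x**2 - 455x - 780) + (-380x - 1140)
  -65x**2 - 455x - 780 = ((13/76)x + 13/19)(-380x - 1140) + (0)
Last nonzero remainder: -380x - 1140. Dividing through by -380 gives the monic gcd x + 3.
Cancel x + 3 from numerator and denominator to get the reduced form.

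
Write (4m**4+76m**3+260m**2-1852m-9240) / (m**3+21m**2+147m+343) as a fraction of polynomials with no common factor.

Repeated division with remainder:
  4m**4+76m**3+260m**2-1852m-9240 = (4m-8)(m**3+21m**2+147m+343) + (-160m**2-2048m-6496)
  m**3+21m**2+147m+343 = (-(1/160)m-41/800)(-160m**2-2048m-6496) + ((36/25)m+252/25)
  -160m**2-2048m-6496 = (-(1000/9)m-5800/9)((36/25)m+252/25) + (0)
Last nonzero remainder: (36/25)m+252/25. Dividing through by 36/25 gives the monic gcd m+7.
Cancel m+7 from numerator and denominator to get the reduced form.

(4m**3+48m**2-76m-1320)/(m**2+14m+49)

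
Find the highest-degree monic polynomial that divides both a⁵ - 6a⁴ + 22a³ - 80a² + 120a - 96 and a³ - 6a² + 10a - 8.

a³ - 6a² + 10a - 8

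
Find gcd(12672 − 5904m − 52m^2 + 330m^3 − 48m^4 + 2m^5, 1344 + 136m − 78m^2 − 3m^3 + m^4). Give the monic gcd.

192 − 8m − 10m^2 + m^3

Repeated division with remainder:
  2m^5 − 48m^4 + 330m^3 − 52m^2 − 5904m + 12672 = (2m − 42)(m^4 − 3m^3 − 78m^2 + 136m + 1344) + (360m^3 − 3600m^2 − 2880m + 69120)
  m^4 − 3m^3 − 78m^2 + 136m + 1344 = ((1/360)m + 7/360)(360m^3 − 3600m^2 − 2880m + 69120) + (0)
Last nonzero remainder: 360m^3 − 3600m^2 − 2880m + 69120. Dividing through by 360 gives the monic gcd m^3 − 10m^2 − 8m + 192.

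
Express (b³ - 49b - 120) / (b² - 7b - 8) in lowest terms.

Euclidean algorithm in ℚ[b]:
  b³ - 49b - 120 = (b + 7)(b² - 7b - 8) + (8b - 64)
  b² - 7b - 8 = ((1/8)b + 1/8)(8b - 64) + (0)
Last nonzero remainder: 8b - 64. Dividing through by 8 gives the monic gcd b - 8.
Cancel b - 8 from numerator and denominator to get the reduced form.

(b² + 8b + 15)/(b + 1)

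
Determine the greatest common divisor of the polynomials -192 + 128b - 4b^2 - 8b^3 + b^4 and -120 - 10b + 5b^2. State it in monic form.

-24 - 2b + b^2

Apply the Euclidean algorithm:
  b^4 - 8b^3 - 4b^2 + 128b - 192 = ((1/5)b^2 - (6/5)b + 8/5)(5b^2 - 10b - 120) + (0)
Last nonzero remainder: 5b^2 - 10b - 120. Dividing through by 5 gives the monic gcd b^2 - 2b - 24.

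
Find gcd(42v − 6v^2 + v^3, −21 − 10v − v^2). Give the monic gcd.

Repeated division with remainder:
  v^3 − 6v^2 + 42v = (−v + 16)(−v^2 − 10v − 21) + (181v + 336)
  −v^2 − 10v − 21 = (−(1/181)v − 1474/32761)(181v + 336) + (−192717/32761)
  181v + 336 = (−(5929741/192717)v − 524176/9177)(−192717/32761) + (0)
The last nonzero remainder is the constant −192717/32761, so the polynomials are coprime and gcd = 1.

1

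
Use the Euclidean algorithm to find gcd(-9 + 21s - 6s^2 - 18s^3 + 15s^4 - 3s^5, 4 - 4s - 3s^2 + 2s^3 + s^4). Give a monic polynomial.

1 - 2s + s^2

Euclidean algorithm in ℚ[s]:
  -3s^5 + 15s^4 - 18s^3 - 6s^2 + 21s - 9 = (-3s + 21)(s^4 + 2s^3 - 3s^2 - 4s + 4) + (-69s^3 + 45s^2 + 117s - 93)
  s^4 + 2s^3 - 3s^2 - 4s + 4 = (-(1/69)s - 61/1587)(-69s^3 + 45s^2 + 117s - 93) + ((225/529)s^2 - (450/529)s + 225/529)
  -69s^3 + 45s^2 + 117s - 93 = (-(12167/75)s - 16399/75)((225/529)s^2 - (450/529)s + 225/529) + (0)
Last nonzero remainder: (225/529)s^2 - (450/529)s + 225/529. Dividing through by 225/529 gives the monic gcd s^2 - 2s + 1.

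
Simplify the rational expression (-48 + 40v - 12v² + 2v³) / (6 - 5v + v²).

Euclidean algorithm in ℚ[v]:
  2v³ - 12v² + 40v - 48 = (2v - 2)(v² - 5v + 6) + (18v - 36)
  v² - 5v + 6 = ((1/18)v - 1/6)(18v - 36) + (0)
Last nonzero remainder: 18v - 36. Dividing through by 18 gives the monic gcd v - 2.
Cancel v - 2 from numerator and denominator to get the reduced form.

(24 - 8v + 2v²)/(-3 + v)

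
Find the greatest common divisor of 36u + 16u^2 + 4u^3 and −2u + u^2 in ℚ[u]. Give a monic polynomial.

u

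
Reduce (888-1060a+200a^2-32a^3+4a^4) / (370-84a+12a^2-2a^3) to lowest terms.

(-12+14a-2a^2)/(-5+a)

By polynomial division,
  4a^4-32a^3+200a^2-1060a+888 = (-2a+4)(-2a^3+12a^2-84a+370) + (-16a^2+16a-592)
  -2a^3+12a^2-84a+370 = ((1/8)a-5/8)(-16a^2+16a-592) + (0)
Last nonzero remainder: -16a^2+16a-592. Dividing through by -16 gives the monic gcd a^2-a+37.
Cancel a^2-a+37 from numerator and denominator to get the reduced form.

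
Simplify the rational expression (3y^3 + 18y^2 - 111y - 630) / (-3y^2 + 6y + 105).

(-y^2 - y + 42)/(y - 7)

Euclidean algorithm in ℚ[y]:
  3y^3 + 18y^2 - 111y - 630 = (-y - 8)(-3y^2 + 6y + 105) + (42y + 210)
  -3y^2 + 6y + 105 = (-(1/14)y + 1/2)(42y + 210) + (0)
Last nonzero remainder: 42y + 210. Dividing through by 42 gives the monic gcd y + 5.
Cancel y + 5 from numerator and denominator to get the reduced form.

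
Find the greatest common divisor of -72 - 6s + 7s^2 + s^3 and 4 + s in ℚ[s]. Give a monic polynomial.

4 + s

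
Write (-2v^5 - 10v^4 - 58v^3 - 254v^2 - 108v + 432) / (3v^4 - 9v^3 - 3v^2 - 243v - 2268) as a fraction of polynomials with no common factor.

(-2v^2 - 2v + 4)/(3v - 21)

Euclidean algorithm in ℚ[v]:
  -2v^5 - 10v^4 - 58v^3 - 254v^2 - 108v + 432 = (-(2/3)v - 16/3)(3v^4 - 9v^3 - 3v^2 - 243v - 2268) + (-108v^3 - 432v^2 - 2916v - 11664)
  3v^4 - 9v^3 - 3v^2 - 243v - 2268 = (-(1/36)v + 7/36)(-108v^3 - 432v^2 - 2916v - 11664) + (0)
Last nonzero remainder: -108v^3 - 432v^2 - 2916v - 11664. Dividing through by -108 gives the monic gcd v^3 + 4v^2 + 27v + 108.
Cancel v^3 + 4v^2 + 27v + 108 from numerator and denominator to get the reduced form.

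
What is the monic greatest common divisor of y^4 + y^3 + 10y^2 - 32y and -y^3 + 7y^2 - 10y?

y^2 - 2y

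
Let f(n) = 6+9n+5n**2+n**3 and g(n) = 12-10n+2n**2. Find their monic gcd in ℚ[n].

Euclidean algorithm in ℚ[n]:
  n**3+5n**2+9n+6 = ((1/2)n+5)(2n**2-10n+12) + (53n-54)
  2n**2-10n+12 = ((2/53)n-422/2809)(53n-54) + (10920/2809)
  53n-54 = ((148877/10920)n-25281/1820)(10920/2809) + (0)
The last nonzero remainder is the constant 10920/2809, so the polynomials are coprime and gcd = 1.

1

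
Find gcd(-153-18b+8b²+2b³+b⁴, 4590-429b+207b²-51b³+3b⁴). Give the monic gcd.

17+2b+b²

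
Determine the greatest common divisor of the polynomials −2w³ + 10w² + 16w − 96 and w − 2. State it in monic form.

Apply the Euclidean algorithm:
  −2w³ + 10w² + 16w − 96 = (−2w² + 6w + 28)(w − 2) + (−40)
  w − 2 = (−(1/40)w + 1/20)(−40) + (0)
The last nonzero remainder is the constant −40, so the polynomials are coprime and gcd = 1.

1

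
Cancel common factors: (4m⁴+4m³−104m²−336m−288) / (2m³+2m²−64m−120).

(2m²+10m+12)/(m+5)

Euclidean algorithm in ℚ[m]:
  4m⁴+4m³−104m²−336m−288 = (2m)(2m³+2m²−64m−120) + (24m²−96m−288)
  2m³+2m²−64m−120 = ((1/12)m+5/12)(24m²−96m−288) + (0)
Last nonzero remainder: 24m²−96m−288. Dividing through by 24 gives the monic gcd m²−4m−12.
Cancel m²−4m−12 from numerator and denominator to get the reduced form.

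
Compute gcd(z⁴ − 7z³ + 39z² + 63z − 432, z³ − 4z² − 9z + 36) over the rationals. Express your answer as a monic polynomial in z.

z² − 9

Apply the Euclidean algorithm:
  z⁴ − 7z³ + 39z² + 63z − 432 = (z − 3)(z³ − 4z² − 9z + 36) + (36z² − 324)
  z³ − 4z² − 9z + 36 = ((1/36)z − 1/9)(36z² − 324) + (0)
Last nonzero remainder: 36z² − 324. Dividing through by 36 gives the monic gcd z² − 9.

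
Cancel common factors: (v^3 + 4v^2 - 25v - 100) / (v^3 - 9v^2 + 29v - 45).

Euclidean algorithm in ℚ[v]:
  v^3 + 4v^2 - 25v - 100 = (v^3 - 9v^2 + 29v - 45) + (13v^2 - 54v - 55)
  v^3 - 9v^2 + 29v - 45 = ((1/13)v - 63/169)(13v^2 - 54v - 55) + ((2214/169)v - 11070/169)
  13v^2 - 54v - 55 = ((2197/2214)v + 1859/2214)((2214/169)v - 11070/169) + (0)
Last nonzero remainder: (2214/169)v - 11070/169. Dividing through by 2214/169 gives the monic gcd v - 5.
Cancel v - 5 from numerator and denominator to get the reduced form.

(v^2 + 9v + 20)/(v^2 - 4v + 9)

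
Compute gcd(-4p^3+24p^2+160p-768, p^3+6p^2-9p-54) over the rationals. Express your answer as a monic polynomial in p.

p+6

Repeated division with remainder:
  -4p^3+24p^2+160p-768 = (-4)(p^3+6p^2-9p-54) + (48p^2+124p-984)
  p^3+6p^2-9p-54 = ((1/48)p+41/576)(48p^2+124p-984) + ((385/144)p+385/24)
  48p^2+124p-984 = ((6912/385)p-23616/385)((385/144)p+385/24) + (0)
Last nonzero remainder: (385/144)p+385/24. Dividing through by 385/144 gives the monic gcd p+6.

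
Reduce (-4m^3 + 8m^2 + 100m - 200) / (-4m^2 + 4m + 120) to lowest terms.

(m^2 - 7m + 10)/(m - 6)

Repeated division with remainder:
  -4m^3 + 8m^2 + 100m - 200 = (m - 1)(-4m^2 + 4m + 120) + (-16m - 80)
  -4m^2 + 4m + 120 = ((1/4)m - 3/2)(-16m - 80) + (0)
Last nonzero remainder: -16m - 80. Dividing through by -16 gives the monic gcd m + 5.
Cancel m + 5 from numerator and denominator to get the reduced form.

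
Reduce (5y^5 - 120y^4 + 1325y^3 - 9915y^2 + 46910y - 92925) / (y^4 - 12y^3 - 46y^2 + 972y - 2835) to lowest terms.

(5y^2 - 15y + 295)/(y + 9)

Repeated division with remainder:
  5y^5 - 120y^4 + 1325y^3 - 9915y^2 + 46910y - 92925 = (5y - 60)(y^4 - 12y^3 - 46y^2 + 972y - 2835) + (835y^3 - 17535y^2 + 119405y - 263025)
  y^4 - 12y^3 - 46y^2 + 972y - 2835 = ((1/835)y + 9/835)(835y^3 - 17535y^2 + 119405y - 263025) + (0)
Last nonzero remainder: 835y^3 - 17535y^2 + 119405y - 263025. Dividing through by 835 gives the monic gcd y^3 - 21y^2 + 143y - 315.
Cancel y^3 - 21y^2 + 143y - 315 from numerator and denominator to get the reduced form.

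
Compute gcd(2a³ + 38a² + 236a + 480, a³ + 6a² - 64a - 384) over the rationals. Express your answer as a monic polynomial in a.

By polynomial division,
  2a³ + 38a² + 236a + 480 = (2)(a³ + 6a² - 64a - 384) + (26a² + 364a + 1248)
  a³ + 6a² - 64a - 384 = ((1/26)a - 4/13)(26a² + 364a + 1248) + (0)
Last nonzero remainder: 26a² + 364a + 1248. Dividing through by 26 gives the monic gcd a² + 14a + 48.

a² + 14a + 48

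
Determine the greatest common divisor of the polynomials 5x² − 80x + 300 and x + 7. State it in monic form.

Repeated division with remainder:
  5x² − 80x + 300 = (5x − 115)(x + 7) + (1105)
  x + 7 = ((1/1105)x + 7/1105)(1105) + (0)
The last nonzero remainder is the constant 1105, so the polynomials are coprime and gcd = 1.

1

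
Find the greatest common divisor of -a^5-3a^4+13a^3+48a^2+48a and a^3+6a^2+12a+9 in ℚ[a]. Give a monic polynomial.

a^2+3a+3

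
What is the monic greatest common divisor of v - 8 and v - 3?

Euclidean algorithm in ℚ[v]:
  v - 8 = (v - 3) + (-5)
  v - 3 = (-(1/5)v + 3/5)(-5) + (0)
The last nonzero remainder is the constant -5, so the polynomials are coprime and gcd = 1.

1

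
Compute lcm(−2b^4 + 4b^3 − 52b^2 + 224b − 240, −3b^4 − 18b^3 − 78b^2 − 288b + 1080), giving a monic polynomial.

Repeated division with remainder:
  −2b^4 + 4b^3 − 52b^2 + 224b − 240 = (2/3)(−3b^4 − 18b^3 − 78b^2 − 288b + 1080) + (16b^3 + 416b − 960)
  −3b^4 − 18b^3 − 78b^2 − 288b + 1080 = (−(3/16)b − 9/8)(16b^3 + 416b − 960) + (0)
Last nonzero remainder: 16b^3 + 416b − 960. Dividing through by 16 gives the monic gcd b^3 + 26b − 60.
Then lcm(f, g) = f·g / gcd(f, g); expanding and making the result monic gives the answer.

b^5 + 4b^4 + 14b^3 + 44b^2 − 552b + 720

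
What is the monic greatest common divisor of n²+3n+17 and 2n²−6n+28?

Euclidean algorithm in ℚ[n]:
  n²+3n+17 = (1/2)(2n²−6n+28) + (6n+3)
  2n²−6n+28 = ((1/3)n−7/6)(6n+3) + (63/2)
  6n+3 = ((4/21)n+2/21)(63/2) + (0)
The last nonzero remainder is the constant 63/2, so the polynomials are coprime and gcd = 1.

1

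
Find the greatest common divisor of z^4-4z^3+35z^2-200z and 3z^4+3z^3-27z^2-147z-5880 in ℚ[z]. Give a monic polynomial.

Repeated division with remainder:
  z^4-4z^3+35z^2-200z = (1/3)(3z^4+3z^3-27z^2-147z-5880) + (-5z^3+44z^2-151z+1960)
  3z^4+3z^3-27z^2-147z-5880 = (-(3/5)z-147/25)(-5z^3+44z^2-151z+1960) + ((3528/25)z^2+(3528/25)z+28224/5)
  -5z^3+44z^2-151z+1960 = (-(125/3528)z+25/72)((3528/25)z^2+(3528/25)z+28224/5) + (0)
Last nonzero remainder: (3528/25)z^2+(3528/25)z+28224/5. Dividing through by 3528/25 gives the monic gcd z^2+z+40.

z^2+z+40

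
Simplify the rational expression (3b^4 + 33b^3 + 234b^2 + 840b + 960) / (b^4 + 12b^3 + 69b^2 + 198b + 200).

Euclidean algorithm in ℚ[b]:
  3b^4 + 33b^3 + 234b^2 + 840b + 960 = (3)(b^4 + 12b^3 + 69b^2 + 198b + 200) + (-3b^3 + 27b^2 + 246b + 360)
  b^4 + 12b^3 + 69b^2 + 198b + 200 = (-(1/3)b - 7)(-3b^3 + 27b^2 + 246b + 360) + (340b^2 + 2040b + 2720)
  -3b^3 + 27b^2 + 246b + 360 = (-(3/340)b + 9/68)(340b^2 + 2040b + 2720) + (0)
Last nonzero remainder: 340b^2 + 2040b + 2720. Dividing through by 340 gives the monic gcd b^2 + 6b + 8.
Cancel b^2 + 6b + 8 from numerator and denominator to get the reduced form.

(3b^2 + 15b + 120)/(b^2 + 6b + 25)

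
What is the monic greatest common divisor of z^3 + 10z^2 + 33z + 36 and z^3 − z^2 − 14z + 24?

z + 4

Apply the Euclidean algorithm:
  z^3 + 10z^2 + 33z + 36 = (z^3 − z^2 − 14z + 24) + (11z^2 + 47z + 12)
  z^3 − z^2 − 14z + 24 = ((1/11)z − 58/121)(11z^2 + 47z + 12) + ((900/121)z + 3600/121)
  11z^2 + 47z + 12 = ((1331/900)z + 121/300)((900/121)z + 3600/121) + (0)
Last nonzero remainder: (900/121)z + 3600/121. Dividing through by 900/121 gives the monic gcd z + 4.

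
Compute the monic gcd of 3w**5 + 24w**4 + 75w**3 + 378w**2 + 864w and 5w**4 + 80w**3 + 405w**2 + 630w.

w**3 + 9w**2 + 18w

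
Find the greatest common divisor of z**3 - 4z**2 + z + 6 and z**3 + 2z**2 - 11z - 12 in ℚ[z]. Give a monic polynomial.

z**2 - 2z - 3

Repeated division with remainder:
  z**3 - 4z**2 + z + 6 = (z**3 + 2z**2 - 11z - 12) + (-6z**2 + 12z + 18)
  z**3 + 2z**2 - 11z - 12 = (-(1/6)z - 2/3)(-6z**2 + 12z + 18) + (0)
Last nonzero remainder: -6z**2 + 12z + 18. Dividing through by -6 gives the monic gcd z**2 - 2z - 3.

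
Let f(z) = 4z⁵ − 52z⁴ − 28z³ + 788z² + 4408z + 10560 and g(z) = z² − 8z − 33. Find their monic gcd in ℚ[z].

z² − 8z − 33

Repeated division with remainder:
  4z⁵ − 52z⁴ − 28z³ + 788z² + 4408z + 10560 = (4z³ − 20z² − 56z − 320)(z² − 8z − 33) + (0)
The last nonzero remainder z² − 8z − 33 is already monic.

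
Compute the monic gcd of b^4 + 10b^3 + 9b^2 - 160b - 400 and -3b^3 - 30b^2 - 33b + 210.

By polynomial division,
  b^4 + 10b^3 + 9b^2 - 160b - 400 = (-(1/3)b)(-3b^3 - 30b^2 - 33b + 210) + (-2b^2 - 90b - 400)
  -3b^3 - 30b^2 - 33b + 210 = ((3/2)b - 105/2)(-2b^2 - 90b - 400) + (-4158b - 20790)
  -2b^2 - 90b - 400 = ((1/2079)b + 40/2079)(-4158b - 20790) + (0)
Last nonzero remainder: -4158b - 20790. Dividing through by -4158 gives the monic gcd b + 5.

b + 5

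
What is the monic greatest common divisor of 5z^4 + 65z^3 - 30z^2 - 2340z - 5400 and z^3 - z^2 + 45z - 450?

z - 6

By polynomial division,
  5z^4 + 65z^3 - 30z^2 - 2340z - 5400 = (5z + 70)(z^3 - z^2 + 45z - 450) + (-185z^2 - 3240z + 26100)
  z^3 - z^2 + 45z - 450 = (-(1/185)z + 137/1369)(-185z^2 - 3240z + 26100) + ((698625/1369)z - 4191750/1369)
  -185z^2 - 3240z + 26100 = (-(50653/139725)z - 79402/9315)((698625/1369)z - 4191750/1369) + (0)
Last nonzero remainder: (698625/1369)z - 4191750/1369. Dividing through by 698625/1369 gives the monic gcd z - 6.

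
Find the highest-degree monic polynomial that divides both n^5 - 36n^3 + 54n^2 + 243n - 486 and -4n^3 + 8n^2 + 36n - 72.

n^2 - 9

By polynomial division,
  n^5 - 36n^3 + 54n^2 + 243n - 486 = (-(1/4)n^2 - (1/2)n + 23/4)(-4n^3 + 8n^2 + 36n - 72) + (8n^2 - 72)
  -4n^3 + 8n^2 + 36n - 72 = (-(1/2)n + 1)(8n^2 - 72) + (0)
Last nonzero remainder: 8n^2 - 72. Dividing through by 8 gives the monic gcd n^2 - 9.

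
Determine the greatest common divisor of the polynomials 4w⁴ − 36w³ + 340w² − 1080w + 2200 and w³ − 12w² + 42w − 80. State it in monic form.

w² − 4w + 10

By polynomial division,
  4w⁴ − 36w³ + 340w² − 1080w + 2200 = (4w + 12)(w³ − 12w² + 42w − 80) + (316w² − 1264w + 3160)
  w³ − 12w² + 42w − 80 = ((1/316)w − 2/79)(316w² − 1264w + 3160) + (0)
Last nonzero remainder: 316w² − 1264w + 3160. Dividing through by 316 gives the monic gcd w² − 4w + 10.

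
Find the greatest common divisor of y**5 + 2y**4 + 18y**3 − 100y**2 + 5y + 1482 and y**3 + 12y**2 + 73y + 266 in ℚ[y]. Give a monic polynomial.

Apply the Euclidean algorithm:
  y**5 + 2y**4 + 18y**3 − 100y**2 + 5y + 1482 = (y**2 − 10y + 65)(y**3 + 12y**2 + 73y + 266) + (−416y**2 − 2080y − 15808)
  y**3 + 12y**2 + 73y + 266 = (−(1/416)y − 7/416)(−416y**2 − 2080y − 15808) + (0)
Last nonzero remainder: −416y**2 − 2080y − 15808. Dividing through by −416 gives the monic gcd y**2 + 5y + 38.

y**2 + 5y + 38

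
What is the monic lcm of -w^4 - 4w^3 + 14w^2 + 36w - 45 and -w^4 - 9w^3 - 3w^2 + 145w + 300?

Apply the Euclidean algorithm:
  -w^4 - 4w^3 + 14w^2 + 36w - 45 = (-w^4 - 9w^3 - 3w^2 + 145w + 300) + (5w^3 + 17w^2 - 109w - 345)
  -w^4 - 9w^3 - 3w^2 + 145w + 300 = (-(1/5)w - 28/25)(5w^3 + 17w^2 - 109w - 345) + (-(144/25)w^2 - (1152/25)w - 432/5)
  5w^3 + 17w^2 - 109w - 345 = (-(125/144)w + 575/144)(-(144/25)w^2 - (1152/25)w - 432/5) + (0)
Last nonzero remainder: -(144/25)w^2 - (1152/25)w - 432/5. Dividing through by -144/25 gives the monic gcd w^2 + 8w + 15.
Then lcm(f, g) = f·g / gcd(f, g); expanding and making the result monic gives the answer.

w^6 + 5w^5 - 30w^4 - 130w^3 + 289w^2 + 765w - 900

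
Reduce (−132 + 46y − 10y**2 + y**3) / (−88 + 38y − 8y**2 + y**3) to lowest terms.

(−6 + y)/(−4 + y)

By polynomial division,
  y**3 − 10y**2 + 46y − 132 = (y**3 − 8y**2 + 38y − 88) + (−2y**2 + 8y − 44)
  y**3 − 8y**2 + 38y − 88 = (−(1/2)y + 2)(−2y**2 + 8y − 44) + (0)
Last nonzero remainder: −2y**2 + 8y − 44. Dividing through by −2 gives the monic gcd y**2 − 4y + 22.
Cancel y**2 − 4y + 22 from numerator and denominator to get the reduced form.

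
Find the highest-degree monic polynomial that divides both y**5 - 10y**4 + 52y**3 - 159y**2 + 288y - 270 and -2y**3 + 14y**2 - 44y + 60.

Euclidean algorithm in ℚ[y]:
  y**5 - 10y**4 + 52y**3 - 159y**2 + 288y - 270 = (-(1/2)y**2 + (3/2)y - 9/2)(-2y**3 + 14y**2 - 44y + 60) + (0)
Last nonzero remainder: -2y**3 + 14y**2 - 44y + 60. Dividing through by -2 gives the monic gcd y**3 - 7y**2 + 22y - 30.

y**3 - 7y**2 + 22y - 30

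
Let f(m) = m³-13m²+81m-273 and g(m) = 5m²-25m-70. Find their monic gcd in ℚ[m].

m-7

Repeated division with remainder:
  m³-13m²+81m-273 = ((1/5)m-8/5)(5m²-25m-70) + (55m-385)
  5m²-25m-70 = ((1/11)m+2/11)(55m-385) + (0)
Last nonzero remainder: 55m-385. Dividing through by 55 gives the monic gcd m-7.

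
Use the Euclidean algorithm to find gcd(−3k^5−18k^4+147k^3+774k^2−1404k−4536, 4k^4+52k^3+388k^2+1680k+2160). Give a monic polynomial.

Repeated division with remainder:
  −3k^5−18k^4+147k^3+774k^2−1404k−4536 = (−(3/4)k+21/4)(4k^4+52k^3+388k^2+1680k+2160) + (165k^3−3k^2−8604k−15876)
  4k^4+52k^3+388k^2+1680k+2160 = ((4/165)k+2864/9075)(165k^3−3k^2−8604k−15876) + ((1807524/3025)k^2+(14460192/3025)k+21690288/3025)
  165k^3−3k^2−8604k−15876 = ((166375/602508)k−444675/200836)((1807524/3025)k^2+(14460192/3025)k+21690288/3025) + (0)
Last nonzero remainder: (1807524/3025)k^2+(14460192/3025)k+21690288/3025. Dividing through by 1807524/3025 gives the monic gcd k^2+8k+12.

k^2+8k+12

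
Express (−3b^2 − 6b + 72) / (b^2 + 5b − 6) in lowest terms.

(−3b + 12)/(b − 1)

Euclidean algorithm in ℚ[b]:
  −3b^2 − 6b + 72 = (−3)(b^2 + 5b − 6) + (9b + 54)
  b^2 + 5b − 6 = ((1/9)b − 1/9)(9b + 54) + (0)
Last nonzero remainder: 9b + 54. Dividing through by 9 gives the monic gcd b + 6.
Cancel b + 6 from numerator and denominator to get the reduced form.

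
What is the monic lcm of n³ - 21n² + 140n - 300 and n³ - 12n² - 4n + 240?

Euclidean algorithm in ℚ[n]:
  n³ - 21n² + 140n - 300 = (n³ - 12n² - 4n + 240) + (-9n² + 144n - 540)
  n³ - 12n² - 4n + 240 = (-(1/9)n - 4/9)(-9n² + 144n - 540) + (0)
Last nonzero remainder: -9n² + 144n - 540. Dividing through by -9 gives the monic gcd n² - 16n + 60.
Then lcm(f, g) = f·g / gcd(f, g); expanding and making the result monic gives the answer.

n⁴ - 17n³ + 56n² + 260n - 1200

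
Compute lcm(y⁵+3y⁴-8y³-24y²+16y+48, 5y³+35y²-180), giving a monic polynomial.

y⁶+9y⁵+10y⁴-72y³-128y²+144y+288

Repeated division with remainder:
  y⁵+3y⁴-8y³-24y²+16y+48 = ((1/5)y²-(4/5)y+4)(5y³+35y²-180) + (-128y²-128y+768)
  5y³+35y²-180 = (-(5/128)y-15/64)(-128y²-128y+768) + (0)
Last nonzero remainder: -128y²-128y+768. Dividing through by -128 gives the monic gcd y²+y-6.
Then lcm(f, g) = f·g / gcd(f, g); expanding and making the result monic gives the answer.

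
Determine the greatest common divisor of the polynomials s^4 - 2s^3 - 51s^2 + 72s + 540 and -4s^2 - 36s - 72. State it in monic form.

Repeated division with remainder:
  s^4 - 2s^3 - 51s^2 + 72s + 540 = (-(1/4)s^2 + (11/4)s - 15/2)(-4s^2 - 36s - 72) + (0)
Last nonzero remainder: -4s^2 - 36s - 72. Dividing through by -4 gives the monic gcd s^2 + 9s + 18.

s^2 + 9s + 18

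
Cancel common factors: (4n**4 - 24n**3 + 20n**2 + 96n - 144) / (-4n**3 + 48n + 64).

Apply the Euclidean algorithm:
  4n**4 - 24n**3 + 20n**2 + 96n - 144 = (-n + 6)(-4n**3 + 48n + 64) + (68n**2 - 128n - 528)
  -4n**3 + 48n + 64 = (-(1/17)n - 32/289)(68n**2 - 128n - 528) + ((800/289)n + 1600/289)
  68n**2 - 128n - 528 = ((4913/200)n - 9537/100)((800/289)n + 1600/289) + (0)
Last nonzero remainder: (800/289)n + 1600/289. Dividing through by 800/289 gives the monic gcd n + 2.
Cancel n + 2 from numerator and denominator to get the reduced form.

(-n**3 + 8n**2 - 21n + 18)/(n**2 - 2n - 8)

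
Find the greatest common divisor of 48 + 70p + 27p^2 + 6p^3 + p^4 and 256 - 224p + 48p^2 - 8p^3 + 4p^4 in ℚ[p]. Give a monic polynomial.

16 + 2p + p^2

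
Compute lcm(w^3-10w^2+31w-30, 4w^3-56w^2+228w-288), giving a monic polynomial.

By polynomial division,
  w^3-10w^2+31w-30 = (1/4)(4w^3-56w^2+228w-288) + (4w^2-26w+42)
  4w^3-56w^2+228w-288 = (w-15/2)(4w^2-26w+42) + (-9w+27)
  4w^2-26w+42 = (-(4/9)w+14/9)(-9w+27) + (0)
Last nonzero remainder: -9w+27. Dividing through by -9 gives the monic gcd w-3.
Then lcm(f, g) = f·g / gcd(f, g); expanding and making the result monic gives the answer.

w^5-21w^4+165w^3-611w^2+1074w-720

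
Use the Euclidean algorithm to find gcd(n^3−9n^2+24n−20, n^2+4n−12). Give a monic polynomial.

n−2

By polynomial division,
  n^3−9n^2+24n−20 = (n−13)(n^2+4n−12) + (88n−176)
  n^2+4n−12 = ((1/88)n+3/44)(88n−176) + (0)
Last nonzero remainder: 88n−176. Dividing through by 88 gives the monic gcd n−2.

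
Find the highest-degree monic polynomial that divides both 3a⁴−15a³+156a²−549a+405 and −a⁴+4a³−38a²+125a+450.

a²−a+45

Euclidean algorithm in ℚ[a]:
  3a⁴−15a³+156a²−549a+405 = (−3)(−a⁴+4a³−38a²+125a+450) + (−3a³+42a²−174a+1755)
  −a⁴+4a³−38a²+125a+450 = ((1/3)a+10/3)(−3a³+42a²−174a+1755) + (−120a²+120a−5400)
  −3a³+42a²−174a+1755 = ((1/40)a−13/40)(−120a²+120a−5400) + (0)
Last nonzero remainder: −120a²+120a−5400. Dividing through by −120 gives the monic gcd a²−a+45.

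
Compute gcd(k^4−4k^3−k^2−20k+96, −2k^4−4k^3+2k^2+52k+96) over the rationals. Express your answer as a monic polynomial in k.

k^3−k−24

Apply the Euclidean algorithm:
  k^4−4k^3−k^2−20k+96 = (−1/2)(−2k^4−4k^3+2k^2+52k+96) + (−6k^3+6k+144)
  −2k^4−4k^3+2k^2+52k+96 = ((1/3)k+2/3)(−6k^3+6k+144) + (0)
Last nonzero remainder: −6k^3+6k+144. Dividing through by −6 gives the monic gcd k^3−k−24.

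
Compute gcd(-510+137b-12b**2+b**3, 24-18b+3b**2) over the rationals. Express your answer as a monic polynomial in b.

Repeated division with remainder:
  b**3-12b**2+137b-510 = ((1/3)b-2)(3b**2-18b+24) + (93b-462)
  3b**2-18b+24 = ((1/31)b-32/961)(93b-462) + (8280/961)
  93b-462 = ((29791/2760)b-73997/1380)(8280/961) + (0)
The last nonzero remainder is the constant 8280/961, so the polynomials are coprime and gcd = 1.

1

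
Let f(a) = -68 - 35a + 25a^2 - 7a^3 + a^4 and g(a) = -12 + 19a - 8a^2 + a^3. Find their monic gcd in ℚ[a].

-4 + a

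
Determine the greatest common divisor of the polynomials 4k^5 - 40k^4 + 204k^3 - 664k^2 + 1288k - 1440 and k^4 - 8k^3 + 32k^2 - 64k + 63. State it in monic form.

k^2 - 4k + 9

Apply the Euclidean algorithm:
  4k^5 - 40k^4 + 204k^3 - 664k^2 + 1288k - 1440 = (4k - 8)(k^4 - 8k^3 + 32k^2 - 64k + 63) + (12k^3 - 152k^2 + 524k - 936)
  k^4 - 8k^3 + 32k^2 - 64k + 63 = ((1/12)k + 7/18)(12k^3 - 152k^2 + 524k - 936) + ((427/9)k^2 - (1708/9)k + 427)
  12k^3 - 152k^2 + 524k - 936 = ((108/427)k - 936/427)((427/9)k^2 - (1708/9)k + 427) + (0)
Last nonzero remainder: (427/9)k^2 - (1708/9)k + 427. Dividing through by 427/9 gives the monic gcd k^2 - 4k + 9.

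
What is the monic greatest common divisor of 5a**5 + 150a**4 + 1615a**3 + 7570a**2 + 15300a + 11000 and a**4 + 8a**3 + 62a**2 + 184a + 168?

By polynomial division,
  5a**5 + 150a**4 + 1615a**3 + 7570a**2 + 15300a + 11000 = (5a + 110)(a**4 + 8a**3 + 62a**2 + 184a + 168) + (425a**3 - 170a**2 - 5780a - 7480)
  a**4 + 8a**3 + 62a**2 + 184a + 168 = ((1/425)a + 42/2125)(425a**3 - 170a**2 - 5780a - 7480) + ((1974/25)a**2 + (7896/25)a + 7896/25)
  425a**3 - 170a**2 - 5780a - 7480 = ((10625/1974)a - 23375/987)((1974/25)a**2 + (7896/25)a + 7896/25) + (0)
Last nonzero remainder: (1974/25)a**2 + (7896/25)a + 7896/25. Dividing through by 1974/25 gives the monic gcd a**2 + 4a + 4.

a**2 + 4a + 4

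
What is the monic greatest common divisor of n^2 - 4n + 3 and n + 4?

1

Apply the Euclidean algorithm:
  n^2 - 4n + 3 = (n - 8)(n + 4) + (35)
  n + 4 = ((1/35)n + 4/35)(35) + (0)
The last nonzero remainder is the constant 35, so the polynomials are coprime and gcd = 1.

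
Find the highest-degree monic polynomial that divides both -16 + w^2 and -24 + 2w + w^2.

Apply the Euclidean algorithm:
  w^2 - 16 = (w^2 + 2w - 24) + (-2w + 8)
  w^2 + 2w - 24 = (-(1/2)w - 3)(-2w + 8) + (0)
Last nonzero remainder: -2w + 8. Dividing through by -2 gives the monic gcd w - 4.

-4 + w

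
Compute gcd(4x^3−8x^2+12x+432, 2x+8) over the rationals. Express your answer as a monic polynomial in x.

x+4

By polynomial division,
  4x^3−8x^2+12x+432 = (2x^2−12x+54)(2x+8) + (0)
Last nonzero remainder: 2x+8. Dividing through by 2 gives the monic gcd x+4.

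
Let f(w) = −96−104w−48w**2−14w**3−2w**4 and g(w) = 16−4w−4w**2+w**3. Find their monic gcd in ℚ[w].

By polynomial division,
  −2w**4−14w**3−48w**2−104w−96 = (−2w−22)(w**3−4w**2−4w+16) + (−144w**2−160w+256)
  w**3−4w**2−4w+16 = (−(1/144)w+23/648)(−144w**2−160w+256) + ((280/81)w+560/81)
  −144w**2−160w+256 = (−(1458/35)w+1296/35)((280/81)w+560/81) + (0)
Last nonzero remainder: (280/81)w+560/81. Dividing through by 280/81 gives the monic gcd w+2.

2+w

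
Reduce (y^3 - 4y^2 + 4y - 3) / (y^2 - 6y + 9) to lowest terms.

Repeated division with remainder:
  y^3 - 4y^2 + 4y - 3 = (y + 2)(y^2 - 6y + 9) + (7y - 21)
  y^2 - 6y + 9 = ((1/7)y - 3/7)(7y - 21) + (0)
Last nonzero remainder: 7y - 21. Dividing through by 7 gives the monic gcd y - 3.
Cancel y - 3 from numerator and denominator to get the reduced form.

(y^2 - y + 1)/(y - 3)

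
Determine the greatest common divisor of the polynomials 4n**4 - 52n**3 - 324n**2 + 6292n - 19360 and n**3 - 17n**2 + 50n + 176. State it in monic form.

n**2 - 19n + 88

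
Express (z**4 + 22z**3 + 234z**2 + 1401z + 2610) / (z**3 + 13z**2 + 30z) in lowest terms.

(z**2 + 9z + 87)/(z)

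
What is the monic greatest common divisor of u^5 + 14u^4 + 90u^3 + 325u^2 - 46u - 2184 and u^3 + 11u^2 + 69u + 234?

Repeated division with remainder:
  u^5 + 14u^4 + 90u^3 + 325u^2 - 46u - 2184 = (u^2 + 3u - 12)(u^3 + 11u^2 + 69u + 234) + (16u^2 + 80u + 624)
  u^3 + 11u^2 + 69u + 234 = ((1/16)u + 3/8)(16u^2 + 80u + 624) + (0)
Last nonzero remainder: 16u^2 + 80u + 624. Dividing through by 16 gives the monic gcd u^2 + 5u + 39.

u^2 + 5u + 39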